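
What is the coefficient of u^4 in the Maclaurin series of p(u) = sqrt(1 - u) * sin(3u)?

Write out both Maclaurin series and multiply, keeping only the needed powers.
[u^0] = 0;  [u^1] = 3;  [u^2] = -3/2;  [u^3] = -39/8;  [u^4] = 33/16.
So c_4 = p^(4)(0)/4! = 33/16.

33/16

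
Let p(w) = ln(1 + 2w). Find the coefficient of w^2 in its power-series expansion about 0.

-2

p(0) = 0
p′(0) = 2
p′′(0) = -4
The Taylor polynomial is Σ p^(k)(0)/k! · w^k.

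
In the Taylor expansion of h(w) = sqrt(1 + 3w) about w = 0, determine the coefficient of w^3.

[w^0] = 1;  [w^1] = 3/2;  [w^2] = -9/8;  [w^3] = 27/16.
So c_3 = h′′′(0)/3! = 27/16.

27/16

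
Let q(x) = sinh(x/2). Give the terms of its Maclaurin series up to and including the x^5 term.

x^5/3840 + x^3/48 + x/2

[x^0] = 0;  [x^1] = 1/2;  [x^2] = 0;  [x^3] = 1/48;  [x^4] = 0;  [x^5] = 1/3840.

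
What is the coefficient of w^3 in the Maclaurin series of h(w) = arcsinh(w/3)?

-1/162

Apply the Taylor formula c_k = f^(k)(a)/k!.
h(0) = 0
h′(0) = 1/3
h′′(0) = 0
h′′′(0) = -1/27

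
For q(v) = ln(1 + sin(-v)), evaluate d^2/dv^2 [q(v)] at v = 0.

Let u equal the inner series; expand the outer function in u and truncate.
The coefficient of v^2 in the expansion is -1/2, so q′′(0) = 2! * (-1/2) = -1.

-1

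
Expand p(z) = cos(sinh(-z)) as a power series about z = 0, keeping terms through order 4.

-z^4/8 - z^2/2 + 1

Compose series: expand the inner function first, then feed it into the outer expansion.
p(0) = 1
p′(0) = 0
p′′(0) = -1
p′′′(0) = 0
p^(4)(0) = -3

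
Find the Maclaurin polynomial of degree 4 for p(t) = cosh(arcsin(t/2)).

5*t^4/384 + t^2/8 + 1

Let u equal the inner series; expand the outer function in u and truncate.
[t^0] = 1;  [t^1] = 0;  [t^2] = 1/8;  [t^3] = 0;  [t^4] = 5/384.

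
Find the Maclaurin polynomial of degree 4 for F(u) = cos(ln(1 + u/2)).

Compose series: expand the inner function first, then feed it into the outer expansion.
F(0) = 1
F′(0) = 0
F′′(0) = -1/4
F′′′(0) = 3/8
F^(4)(0) = -5/8

-5*u^4/192 + u^3/16 - u^2/8 + 1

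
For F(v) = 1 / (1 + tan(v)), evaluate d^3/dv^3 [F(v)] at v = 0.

Expand as Σ (-1)^k u^k with u equal to the inner function's series.
From the series, [v^3] F = -4/3; multiply by 3! = 6 to get -8.

-8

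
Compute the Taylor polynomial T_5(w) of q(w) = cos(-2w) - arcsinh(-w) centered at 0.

3*w^5/40 + 2*w^4/3 - w^3/6 - 2*w^2 + w + 1

Expand each term separately and add.
[w^0] = 1;  [w^1] = 1;  [w^2] = -2;  [w^3] = -1/6;  [w^4] = 2/3;  [w^5] = 3/40.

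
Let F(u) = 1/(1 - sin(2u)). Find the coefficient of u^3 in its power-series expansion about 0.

Substitute the inner expansion into the outer series and collect powers.
F(0) = 1
F′(0) = 2
F′′(0) = 8
F′′′(0) = 40

20/3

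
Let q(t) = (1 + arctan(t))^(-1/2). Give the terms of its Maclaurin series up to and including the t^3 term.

-7*t^3/48 + 3*t^2/8 - t/2 + 1

Compose series: expand the inner function first, then feed it into the outer expansion.
q(0) = 1
q′(0) = -1/2
q′′(0) = 3/4
q′′′(0) = -7/8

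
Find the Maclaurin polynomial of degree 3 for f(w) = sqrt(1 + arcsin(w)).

7*w^3/48 - w^2/8 + w/2 + 1

Let u equal the inner series; expand the outer function in u and truncate.
f(0) = 1
f′(0) = 1/2
f′′(0) = -1/4
f′′′(0) = 7/8
Then c_k = f^(k)(0)/k! gives each Taylor coefficient.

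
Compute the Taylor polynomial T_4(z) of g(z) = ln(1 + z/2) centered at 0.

[z^0] = 0;  [z^1] = 1/2;  [z^2] = -1/8;  [z^3] = 1/24;  [z^4] = -1/64.

-z^4/64 + z^3/24 - z^2/8 + z/2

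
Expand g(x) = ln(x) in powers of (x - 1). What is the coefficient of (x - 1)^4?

-1/4

g(1) = 0
g′(1) = 1
g′′(1) = -1
g′′′(1) = 2
g^(4)(1) = -6
Dividing each by k! gives the coefficients c_0, ..., c_4.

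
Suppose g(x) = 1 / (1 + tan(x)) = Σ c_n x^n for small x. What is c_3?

-4/3

Expand as Σ (-1)^k u^k with u equal to the inner function's series.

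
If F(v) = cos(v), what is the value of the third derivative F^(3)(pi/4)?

Compute the successive derivatives at the expansion point and divide by k!.
The coefficient of (v - pi/4)^3 in the expansion is sqrt(2)/12, so F′′′(pi/4) = 3! * (sqrt(2)/12) = sqrt(2)/2.

sqrt(2)/2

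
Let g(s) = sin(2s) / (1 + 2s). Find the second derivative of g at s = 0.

-8

Expand each factor separately, then convolve coefficients.
The coefficient of s^2 in the expansion is -4, so g′′(0) = 2! * (-4) = -8.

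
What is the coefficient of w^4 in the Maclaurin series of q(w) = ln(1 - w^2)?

c_4 = q^(4)(0)/4! = -1/2.

-1/2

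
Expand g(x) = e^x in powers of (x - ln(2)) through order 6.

Differentiate repeatedly and evaluate at the center.
[(x - ln(2))^0] = 2;  [(x - ln(2))^1] = 2;  [(x - ln(2))^2] = 1;  [(x - ln(2))^3] = 1/3;  [(x - ln(2))^4] = 1/12;  [(x - ln(2))^5] = 1/60;  [(x - ln(2))^6] = 1/360.

(x - ln(2))^6/360 + (x - ln(2))^5/60 + (x - ln(2))^4/12 + (x - ln(2))^3/3 + (x - ln(2))^2 + 2*(x - ln(2)) + 2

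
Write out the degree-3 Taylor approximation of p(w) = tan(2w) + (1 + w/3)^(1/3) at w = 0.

Expand each term separately and add.
p(0) = 1
p′(0) = 19/9
p′′(0) = -2/81
p′′′(0) = 11674/729
The Taylor polynomial is Σ p^(k)(0)/k! · w^k.

5837*w^3/2187 - w^2/81 + 19*w/9 + 1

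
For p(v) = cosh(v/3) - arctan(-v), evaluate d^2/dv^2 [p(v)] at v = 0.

Expand each term separately and add.
The coefficient of v^2 in the expansion is 1/18, so p′′(0) = 2! * (1/18) = 1/9.

1/9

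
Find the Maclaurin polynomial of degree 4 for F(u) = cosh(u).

[u^0] = 1;  [u^1] = 0;  [u^2] = 1/2;  [u^3] = 0;  [u^4] = 1/24.

u^4/24 + u^2/2 + 1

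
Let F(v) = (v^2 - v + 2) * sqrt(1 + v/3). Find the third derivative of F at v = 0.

Distribute the polynomial across the series and collect like powers.
The coefficient of v^3 in the expansion is 5/27, so F′′′(0) = 3! * (5/27) = 10/9.

10/9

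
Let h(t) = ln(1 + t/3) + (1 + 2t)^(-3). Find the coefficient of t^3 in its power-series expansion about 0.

-125*2^(82/279)*3^(182/279)*5^(140/279)*7^(166/279)/28

Combine the two series term by term.
h(0) = 1
h′(0) = -17/3
h′′(0) = 431/9
h′′′(0) = -375*2^(82/279)*3^(182/279)*5^(140/279)*7^(166/279)/14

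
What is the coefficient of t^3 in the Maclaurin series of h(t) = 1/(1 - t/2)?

1/8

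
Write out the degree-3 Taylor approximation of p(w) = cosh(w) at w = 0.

w^2/2 + 1

p(0) = 1
p′(0) = 0
p′′(0) = 1
p′′′(0) = 0
Dividing each by k! gives the coefficients c_0, ..., c_3.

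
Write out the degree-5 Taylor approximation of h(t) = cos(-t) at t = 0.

Apply the Taylor formula c_k = f^(k)(a)/k!.
h(0) = 1
h′(0) = 0
h′′(0) = -1
h′′′(0) = 0
h^(4)(0) = 1
h^(5)(0) = 0

t^4/24 - t^2/2 + 1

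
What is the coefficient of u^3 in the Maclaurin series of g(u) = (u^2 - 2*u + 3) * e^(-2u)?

Multiply each power in the prefactor through the base expansion.
g(0) = 3
g′(0) = -8
g′′(0) = 22
g′′′(0) = -60

-10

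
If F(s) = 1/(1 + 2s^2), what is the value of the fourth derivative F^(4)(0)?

The coefficient of s^4 in the expansion is 4, so F^(4)(0) = 4! * (4) = 96.

96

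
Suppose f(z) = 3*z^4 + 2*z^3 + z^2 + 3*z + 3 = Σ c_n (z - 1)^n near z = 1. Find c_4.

3

f(1) = 12
f′(1) = 23
f′′(1) = 50
f′′′(1) = 84
f^(4)(1) = 72
Then c_k = f^(k)(1)/k! gives each Taylor coefficient.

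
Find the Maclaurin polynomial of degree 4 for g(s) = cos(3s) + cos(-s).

Combine the two series term by term.
g(0) = 2
g′(0) = 0
g′′(0) = -10
g′′′(0) = 0
g^(4)(0) = 82

41*s^4/12 - 5*s^2 + 2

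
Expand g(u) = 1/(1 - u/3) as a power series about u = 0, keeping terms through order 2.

u^2/9 + u/3 + 1

g(0) = 1
g′(0) = 1/3
g′′(0) = 2/9
Dividing each by k! gives the coefficients c_0, ..., c_2.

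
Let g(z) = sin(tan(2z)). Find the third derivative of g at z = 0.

Plug the Maclaurin series of the inner function into that of the outer and collect terms.
The coefficient of z^3 in the expansion is 4/3, so g′′′(0) = 3! * (4/3) = 8.

8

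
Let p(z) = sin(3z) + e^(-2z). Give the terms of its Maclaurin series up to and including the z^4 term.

Add the two expansions coefficient-wise.
p(0) = 1
p′(0) = 1
p′′(0) = 4
p′′′(0) = -35
p^(4)(0) = 16
Dividing each by k! gives the coefficients c_0, ..., c_4.

2*z^4/3 - 35*z^3/6 + 2*z^2 + z + 1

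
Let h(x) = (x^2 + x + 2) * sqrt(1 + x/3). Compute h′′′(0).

Shift and add copies of the series according to the polynomial's terms.
The coefficient of x^3 in the expansion is 17/108, so h′′′(0) = 3! * (17/108) = 17/18.

17/18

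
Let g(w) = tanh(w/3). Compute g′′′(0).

From the series, [w^3] g = -1/81; multiply by 3! = 6 to get -2/27.

-2/27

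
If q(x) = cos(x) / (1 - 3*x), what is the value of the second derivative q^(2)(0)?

Expand 1/(denominator) as a geometric series and multiply by the numerator's series.
From the series, [x^2] q = 17/2; multiply by 2! = 2 to get 17.

17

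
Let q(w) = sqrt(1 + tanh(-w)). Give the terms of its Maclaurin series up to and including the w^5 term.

-121*w^5/3840 + 17*w^4/384 + 5*w^3/48 - w^2/8 - w/2 + 1

Plug the Maclaurin series of the inner function into that of the outer and collect terms.
q(0) = 1
q′(0) = -1/2
q′′(0) = -1/4
q′′′(0) = 5/8
q^(4)(0) = 17/16
q^(5)(0) = -121/32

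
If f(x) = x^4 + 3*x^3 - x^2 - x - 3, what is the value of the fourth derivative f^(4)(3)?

24

From the series, [(x - 3)^4] f = 1; multiply by 4! = 24 to get 24.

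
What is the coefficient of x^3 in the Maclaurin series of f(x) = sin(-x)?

Apply the Taylor formula c_k = f^(k)(a)/k!.
f(0) = 0
f′(0) = -1
f′′(0) = 0
f′′′(0) = 1
So c_3 = f′′′(0)/3! = 1/6.

1/6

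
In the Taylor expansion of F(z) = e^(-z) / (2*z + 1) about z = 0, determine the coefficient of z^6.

75973/720

Expand 1/(denominator) as a geometric series and multiply by the numerator's series.
[z^0] = 1;  [z^1] = -3;  [z^2] = 13/2;  [z^3] = -79/6;  [z^4] = 211/8;  [z^5] = -6331/120;  [z^6] = 75973/720.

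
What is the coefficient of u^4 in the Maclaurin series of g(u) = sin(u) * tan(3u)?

Write out both Maclaurin series and multiply, keeping only the needed powers.
So c_4 = g^(4)(0)/4! = 17/2.

17/2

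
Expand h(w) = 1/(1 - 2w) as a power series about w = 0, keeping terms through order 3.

8*w^3 + 4*w^2 + 2*w + 1

Apply the Taylor formula c_k = f^(k)(a)/k!.
h(0) = 1
h′(0) = 2
h′′(0) = 8
h′′′(0) = 48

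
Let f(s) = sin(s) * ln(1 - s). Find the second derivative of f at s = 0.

-2

Take the Cauchy product of the two expansions.
The coefficient of s^2 in the expansion is -1, so f′′(0) = 2! * (-1) = -2.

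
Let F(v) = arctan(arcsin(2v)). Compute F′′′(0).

Let u equal the inner series; expand the outer function in u and truncate.
From the series, [v^3] F = -4/3; multiply by 3! = 6 to get -8.

-8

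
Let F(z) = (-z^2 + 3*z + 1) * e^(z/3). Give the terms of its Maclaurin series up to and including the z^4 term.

-71*z^4/1944 - 13*z^3/81 + z^2/18 + 10*z/3 + 1

Multiply each power in the prefactor through the base expansion.
F(0) = 1
F′(0) = 10/3
F′′(0) = 1/9
F′′′(0) = -26/27
F^(4)(0) = -71/81
Dividing each by k! gives the coefficients c_0, ..., c_4.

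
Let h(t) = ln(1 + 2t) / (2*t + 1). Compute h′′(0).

Use 1/(1 - r) = Σ r^k on the denominator, then take the Cauchy product.
From the series, [t^2] h = -6; multiply by 2! = 2 to get -12.

-12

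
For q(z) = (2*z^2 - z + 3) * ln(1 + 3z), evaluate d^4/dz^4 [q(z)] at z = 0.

Distribute the polynomial across the series and collect like powers.
From the series, [z^4] q = -315/4; multiply by 4! = 24 to get -1890.

-1890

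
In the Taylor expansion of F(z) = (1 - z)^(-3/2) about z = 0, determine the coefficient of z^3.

Apply the Taylor formula c_k = f^(k)(a)/k!.
F(0) = 1
F′(0) = 3/2
F′′(0) = 15/4
F′′′(0) = 105/8
So c_3 = F′′′(0)/3! = 35/16.

35/16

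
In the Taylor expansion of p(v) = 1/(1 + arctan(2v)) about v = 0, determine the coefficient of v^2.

Compose series: expand the inner function first, then feed it into the outer expansion.
[v^0] = 1;  [v^1] = -2;  [v^2] = 4.

4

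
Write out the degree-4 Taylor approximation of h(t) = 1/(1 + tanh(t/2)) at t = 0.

Compose series: expand the inner function first, then feed it into the outer expansion.
[t^0] = 1;  [t^1] = -1/2;  [t^2] = 1/4;  [t^3] = -1/12;  [t^4] = 1/48.

t^4/48 - t^3/12 + t^2/4 - t/2 + 1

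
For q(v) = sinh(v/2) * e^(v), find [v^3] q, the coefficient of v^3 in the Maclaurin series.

Write out both Maclaurin series and multiply, keeping only the needed powers.
q(0) = 0
q′(0) = 1/2
q′′(0) = 1
q′′′(0) = 13/8

13/48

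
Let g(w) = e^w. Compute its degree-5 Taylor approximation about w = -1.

g(-1) = e^(-1)
g′(-1) = e^(-1)
g′′(-1) = e^(-1)
g′′′(-1) = e^(-1)
g^(4)(-1) = e^(-1)
g^(5)(-1) = e^(-1)

(w + 1)^5*e^(-1)/120 + (w + 1)^4*e^(-1)/24 + (w + 1)^3*e^(-1)/6 + (w + 1)^2*e^(-1)/2 + (w + 1)*e^(-1) + e^(-1)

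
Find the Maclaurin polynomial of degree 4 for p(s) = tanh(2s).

p(0) = 0
p′(0) = 2
p′′(0) = 0
p′′′(0) = -16
p^(4)(0) = 0
Dividing each by k! gives the coefficients c_0, ..., c_4.

-8*s^3/3 + 2*s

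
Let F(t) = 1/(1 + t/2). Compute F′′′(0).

-3/4

The coefficient of t^3 in the expansion is -1/8, so F′′′(0) = 3! * (-1/8) = -3/4.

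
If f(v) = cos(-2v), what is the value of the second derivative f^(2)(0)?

The coefficient of v^2 in the expansion is -2, so f′′(0) = 2! * (-2) = -4.

-4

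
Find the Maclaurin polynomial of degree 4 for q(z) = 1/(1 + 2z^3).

q(0) = 1
q′(0) = 0
q′′(0) = 0
q′′′(0) = -12
q^(4)(0) = 0
Then c_k = q^(k)(0)/k! gives each Taylor coefficient.

1 - 2*z^3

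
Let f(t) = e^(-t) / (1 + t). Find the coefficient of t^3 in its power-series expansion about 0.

Write out both Maclaurin series and multiply, keeping only the needed powers.
[t^0] = 1;  [t^1] = -2;  [t^2] = 5/2;  [t^3] = -8/3.

-8/3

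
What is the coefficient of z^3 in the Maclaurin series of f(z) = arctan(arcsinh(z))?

Compose series: expand the inner function first, then feed it into the outer expansion.
[z^0] = 0;  [z^1] = 1;  [z^2] = 0;  [z^3] = -1/2.
So c_3 = f′′′(0)/3! = -1/2.

-1/2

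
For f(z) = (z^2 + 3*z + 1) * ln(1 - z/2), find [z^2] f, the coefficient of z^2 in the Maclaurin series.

-13/8

Distribute the polynomial across the series and collect like powers.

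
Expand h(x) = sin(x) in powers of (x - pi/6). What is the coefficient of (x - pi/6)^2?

h(pi/6) = 1/2
h′(pi/6) = sqrt(3)/2
h′′(pi/6) = -1/2
So c_2 = h′′(pi/6)/2! = -1/4.

-1/4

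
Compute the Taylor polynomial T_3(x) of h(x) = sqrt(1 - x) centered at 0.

-x^3/16 - x^2/8 - x/2 + 1

[x^0] = 1;  [x^1] = -1/2;  [x^2] = -1/8;  [x^3] = -1/16.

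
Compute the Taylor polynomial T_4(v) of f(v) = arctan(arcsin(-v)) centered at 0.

Substitute the inner expansion into the outer series and collect powers.
f(0) = 0
f′(0) = -1
f′′(0) = 0
f′′′(0) = 1
f^(4)(0) = 0

v^3/6 - v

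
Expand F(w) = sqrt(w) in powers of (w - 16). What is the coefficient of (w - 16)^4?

-5/2097152

F(16) = 4
F′(16) = 1/8
F′′(16) = -1/256
F′′′(16) = 3/8192
F^(4)(16) = -15/262144
So c_4 = F^(4)(16)/4! = -5/2097152.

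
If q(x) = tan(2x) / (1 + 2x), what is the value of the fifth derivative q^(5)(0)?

Take the Cauchy product of the two expansions.
From the series, [x^5] q = 704/15; multiply by 5! = 120 to get 5632.

5632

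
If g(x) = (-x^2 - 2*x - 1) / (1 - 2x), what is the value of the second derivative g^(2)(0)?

Shift and add copies of the series according to the polynomial's terms.
The coefficient of x^2 in the expansion is -9, so g′′(0) = 2! * (-9) = -18.

-18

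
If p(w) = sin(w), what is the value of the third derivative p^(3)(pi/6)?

Differentiate repeatedly and evaluate at the center.
The coefficient of (w - pi/6)^3 in the expansion is -sqrt(3)/12, so p′′′(pi/6) = 3! * (-sqrt(3)/12) = -sqrt(3)/2.

-sqrt(3)/2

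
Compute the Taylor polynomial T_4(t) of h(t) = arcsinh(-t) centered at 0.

t^3/6 - t

h(0) = 0
h′(0) = -1
h′′(0) = 0
h′′′(0) = 1
h^(4)(0) = 0
Then c_k = h^(k)(0)/k! gives each Taylor coefficient.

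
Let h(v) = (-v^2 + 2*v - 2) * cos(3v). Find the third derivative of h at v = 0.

Shift and add copies of the series according to the polynomial's terms.
The coefficient of v^3 in the expansion is -9, so h′′′(0) = 3! * (-9) = -54.

-54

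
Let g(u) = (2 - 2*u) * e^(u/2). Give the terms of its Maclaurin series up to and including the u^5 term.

-3*u^5/640 - 7*u^4/192 - 5*u^3/24 - 3*u^2/4 - u + 2

Shift and add copies of the series according to the polynomial's terms.
g(0) = 2
g′(0) = -1
g′′(0) = -3/2
g′′′(0) = -5/4
g^(4)(0) = -7/8
g^(5)(0) = -9/16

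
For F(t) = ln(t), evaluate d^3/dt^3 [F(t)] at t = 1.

2

Differentiate repeatedly and evaluate at the center.
The coefficient of (t - 1)^3 in the expansion is 1/3, so F′′′(1) = 3! * (1/3) = 2.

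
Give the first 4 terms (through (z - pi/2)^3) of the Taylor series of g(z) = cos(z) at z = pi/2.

(z - pi/2)^3/6 - (z - pi/2)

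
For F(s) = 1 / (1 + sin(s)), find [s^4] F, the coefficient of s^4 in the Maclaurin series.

2/3

Expand as Σ (-1)^k u^k with u equal to the inner function's series.
F(0) = 1
F′(0) = -1
F′′(0) = 2
F′′′(0) = -5
F^(4)(0) = 16
So c_4 = F^(4)(0)/4! = 2/3.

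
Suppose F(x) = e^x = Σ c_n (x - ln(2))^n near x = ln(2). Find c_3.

1/3

F(ln(2)) = 2
F′(ln(2)) = 2
F′′(ln(2)) = 2
F′′′(ln(2)) = 2
So c_3 = F′′′(ln(2))/3! = 1/3.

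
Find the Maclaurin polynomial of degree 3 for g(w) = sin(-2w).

g(0) = 0
g′(0) = -2
g′′(0) = 0
g′′′(0) = 8
Then c_k = g^(k)(0)/k! gives each Taylor coefficient.

4*w^3/3 - 2*w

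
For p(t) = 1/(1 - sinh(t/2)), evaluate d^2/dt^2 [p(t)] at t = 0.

1/2

Plug the Maclaurin series of the inner function into that of the outer and collect terms.
From the series, [t^2] p = 1/4; multiply by 2! = 2 to get 1/2.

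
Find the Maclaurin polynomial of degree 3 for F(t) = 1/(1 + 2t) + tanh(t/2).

Expand each term separately and add.

-193*t^3/24 + 4*t^2 - 3*t/2 + 1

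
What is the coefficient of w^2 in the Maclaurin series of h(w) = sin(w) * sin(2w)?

Take the Cauchy product of the two expansions.
h(0) = 0
h′(0) = 0
h′′(0) = 4
So c_2 = h′′(0)/2! = 2.

2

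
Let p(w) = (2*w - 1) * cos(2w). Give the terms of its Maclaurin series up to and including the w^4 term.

-2*w^4/3 - 4*w^3 + 2*w^2 + 2*w - 1

Distribute the polynomial across the series and collect like powers.
[w^0] = -1;  [w^1] = 2;  [w^2] = 2;  [w^3] = -4;  [w^4] = -2/3.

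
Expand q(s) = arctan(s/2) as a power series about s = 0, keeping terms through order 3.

q(0) = 0
q′(0) = 1/2
q′′(0) = 0
q′′′(0) = -1/4

-s^3/24 + s/2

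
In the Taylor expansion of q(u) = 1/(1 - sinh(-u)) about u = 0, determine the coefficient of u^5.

Let u equal the inner series; expand the outer function in u and truncate.
q(0) = 1
q′(0) = -1
q′′(0) = 2
q′′′(0) = -7
q^(4)(0) = 32
q^(5)(0) = -181

-181/120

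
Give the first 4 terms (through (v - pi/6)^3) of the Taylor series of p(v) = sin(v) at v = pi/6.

Apply the Taylor formula c_k = f^(k)(a)/k!.
p(pi/6) = 1/2
p′(pi/6) = sqrt(3)/2
p′′(pi/6) = -1/2
p′′′(pi/6) = -sqrt(3)/2

-sqrt(3)*(v - pi/6)^3/12 - (v - pi/6)^2/4 + sqrt(3)*(v - pi/6)/2 + 1/2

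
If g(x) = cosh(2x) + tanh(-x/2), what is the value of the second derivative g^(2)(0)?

Combine the two series term by term.
The coefficient of x^2 in the expansion is 2, so g′′(0) = 2! * (2) = 4.

4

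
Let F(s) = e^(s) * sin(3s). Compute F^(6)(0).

936

Expand each factor separately, then convolve coefficients.
From the series, [s^6] F = 13/10; multiply by 6! = 720 to get 936.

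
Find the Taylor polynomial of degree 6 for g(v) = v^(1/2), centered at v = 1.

-21*(v - 1)^6/1024 + 7*(v - 1)^5/256 - 5*(v - 1)^4/128 + (v - 1)^3/16 - (v - 1)^2/8 + (v - 1)/2 + 1

g(1) = 1
g′(1) = 1/2
g′′(1) = -1/4
g′′′(1) = 3/8
g^(4)(1) = -15/16
g^(5)(1) = 105/32
g^(6)(1) = -945/64
The Taylor polynomial is Σ g^(k)(1)/k! · (v - 1)^k.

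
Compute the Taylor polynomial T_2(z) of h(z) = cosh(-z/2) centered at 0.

Compute the successive derivatives at the expansion point and divide by k!.
h(0) = 1
h′(0) = 0
h′′(0) = 1/4
The Taylor polynomial is Σ h^(k)(0)/k! · z^k.

z^2/8 + 1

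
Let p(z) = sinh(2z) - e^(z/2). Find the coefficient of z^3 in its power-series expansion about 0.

Add the two expansions coefficient-wise.
p(0) = -1
p′(0) = 3/2
p′′(0) = -1/4
p′′′(0) = 63/8
So c_3 = p′′′(0)/3! = 21/16.

21/16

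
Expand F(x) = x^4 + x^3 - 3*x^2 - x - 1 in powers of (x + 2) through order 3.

[(x + 2)^0] = -3;  [(x + 2)^1] = -9;  [(x + 2)^2] = 15;  [(x + 2)^3] = -7.

-7*(x + 2)^3 + 15*(x + 2)^2 - 9*(x + 2) - 3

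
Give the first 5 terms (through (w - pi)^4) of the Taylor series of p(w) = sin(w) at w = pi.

(w - pi)^3/6 - (w - pi)

Apply the Taylor formula c_k = f^(k)(a)/k!.
p(pi) = 0
p′(pi) = -1
p′′(pi) = 0
p′′′(pi) = 1
p^(4)(pi) = 0
Dividing each by k! gives the coefficients c_0, ..., c_4.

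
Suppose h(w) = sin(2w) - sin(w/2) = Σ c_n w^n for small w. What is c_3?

-21/16

Expand each term separately and add.
h(0) = 0
h′(0) = 3/2
h′′(0) = 0
h′′′(0) = -63/8
Dividing each by k! gives the coefficients c_0, ..., c_3.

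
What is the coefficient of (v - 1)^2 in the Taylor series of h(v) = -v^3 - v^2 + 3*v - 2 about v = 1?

[(v - 1)^0] = -1;  [(v - 1)^1] = -2;  [(v - 1)^2] = -4.

-4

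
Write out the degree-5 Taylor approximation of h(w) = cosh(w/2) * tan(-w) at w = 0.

Take the Cauchy product of the two expansions.
h(0) = 0
h′(0) = -1
h′′(0) = 0
h′′′(0) = -11/4
h^(4)(0) = 0
h^(5)(0) = -341/16
Dividing each by k! gives the coefficients c_0, ..., c_5.

-341*w^5/1920 - 11*w^3/24 - w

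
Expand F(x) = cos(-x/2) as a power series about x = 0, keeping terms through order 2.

F(0) = 1
F′(0) = 0
F′′(0) = -1/4
Then c_k = F^(k)(0)/k! gives each Taylor coefficient.

1 - x^2/8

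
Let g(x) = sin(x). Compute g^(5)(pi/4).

sqrt(2)/2

The coefficient of (x - pi/4)^5 in the expansion is sqrt(2)/240, so g^(5)(pi/4) = 5! * (sqrt(2)/240) = sqrt(2)/2.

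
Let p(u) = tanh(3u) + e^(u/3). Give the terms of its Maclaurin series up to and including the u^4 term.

Expand each term separately and add.
[u^0] = 1;  [u^1] = 10/3;  [u^2] = 1/18;  [u^3] = -1457/162;  [u^4] = 1/1944.

u^4/1944 - 1457*u^3/162 + u^2/18 + 10*u/3 + 1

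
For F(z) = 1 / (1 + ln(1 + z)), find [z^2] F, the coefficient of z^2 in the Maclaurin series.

Write 1/(1+u) = 1 - u + u^2 - u^3 + ... and substitute the series for u.
F(0) = 1
F′(0) = -1
F′′(0) = 3
So c_2 = F′′(0)/2! = 3/2.

3/2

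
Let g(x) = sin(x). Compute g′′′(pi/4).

Differentiate repeatedly and evaluate at the center.
The coefficient of (x - pi/4)^3 in the expansion is -sqrt(2)/12, so g′′′(pi/4) = 3! * (-sqrt(2)/12) = -sqrt(2)/2.

-sqrt(2)/2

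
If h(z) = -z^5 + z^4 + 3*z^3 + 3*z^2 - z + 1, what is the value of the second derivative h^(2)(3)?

-372

The coefficient of (z - 3)^2 in the expansion is -186, so h′′(3) = 2! * (-186) = -372.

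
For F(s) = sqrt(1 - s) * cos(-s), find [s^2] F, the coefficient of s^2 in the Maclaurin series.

-5/8

Expand each factor separately, then convolve coefficients.
F(0) = 1
F′(0) = -1/2
F′′(0) = -5/4
So c_2 = F′′(0)/2! = -5/8.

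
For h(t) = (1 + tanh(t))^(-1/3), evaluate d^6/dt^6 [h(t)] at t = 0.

Plug the Maclaurin series of the inner function into that of the outer and collect terms.
The coefficient of t^6 in the expansion is 94/32805, so h^(6)(0) = 6! * (94/32805) = 1504/729.

1504/729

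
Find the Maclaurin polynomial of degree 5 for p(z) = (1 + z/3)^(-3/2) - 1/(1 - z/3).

-949*z^5/62208 + 187*z^4/10368 - 17*z^3/144 + 7*z^2/72 - 5*z/6

Expand each term separately and add.
p(0) = 0
p′(0) = -5/6
p′′(0) = 7/36
p′′′(0) = -17/24
p^(4)(0) = 187/432
p^(5)(0) = -4745/2592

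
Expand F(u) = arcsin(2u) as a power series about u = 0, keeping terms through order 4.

4*u^3/3 + 2*u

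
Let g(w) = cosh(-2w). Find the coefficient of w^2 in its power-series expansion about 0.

2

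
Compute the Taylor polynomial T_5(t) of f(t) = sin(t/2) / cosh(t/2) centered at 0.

Invert the denominator's series and multiply.
f(0) = 0
f′(0) = 1/2
f′′(0) = 0
f′′′(0) = -1/2
f^(4)(0) = 0
f^(5)(0) = 9/8

3*t^5/320 - t^3/12 + t/2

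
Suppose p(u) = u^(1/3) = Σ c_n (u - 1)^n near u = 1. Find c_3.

p(1) = 1
p′(1) = 1/3
p′′(1) = -2/9
p′′′(1) = 10/27
The Taylor polynomial is Σ p^(k)(1)/k! · (u - 1)^k.

5/81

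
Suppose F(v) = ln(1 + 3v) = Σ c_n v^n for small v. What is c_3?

Differentiate repeatedly and evaluate at the center.
F(0) = 0
F′(0) = 3
F′′(0) = -9
F′′′(0) = 54
So c_3 = F′′′(0)/3! = 9.

9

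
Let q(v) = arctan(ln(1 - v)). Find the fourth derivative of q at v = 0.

6

Plug the Maclaurin series of the inner function into that of the outer and collect terms.
From the series, [v^4] q = 1/4; multiply by 4! = 24 to get 6.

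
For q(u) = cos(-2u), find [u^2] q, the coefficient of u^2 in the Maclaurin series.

q(0) = 1
q′(0) = 0
q′′(0) = -4
Then c_k = q^(k)(0)/k! gives each Taylor coefficient.

-2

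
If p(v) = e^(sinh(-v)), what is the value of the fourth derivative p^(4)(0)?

5

Substitute the inner expansion into the outer series and collect powers.
From the series, [v^4] p = 5/24; multiply by 4! = 24 to get 5.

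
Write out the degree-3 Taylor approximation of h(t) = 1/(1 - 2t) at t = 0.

8*t^3 + 4*t^2 + 2*t + 1

h(0) = 1
h′(0) = 2
h′′(0) = 8
h′′′(0) = 48
Dividing each by k! gives the coefficients c_0, ..., c_3.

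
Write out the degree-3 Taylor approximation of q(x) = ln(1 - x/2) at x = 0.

-x^3/24 - x^2/8 - x/2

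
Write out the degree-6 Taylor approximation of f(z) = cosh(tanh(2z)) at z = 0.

Let u equal the inner series; expand the outer function in u and truncate.

388*z^6/45 - 14*z^4/3 + 2*z^2 + 1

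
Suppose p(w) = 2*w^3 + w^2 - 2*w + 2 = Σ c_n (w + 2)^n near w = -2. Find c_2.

Use the known series and substitute for the argument.

-11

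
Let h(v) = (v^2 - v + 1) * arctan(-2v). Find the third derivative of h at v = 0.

4

Multiply each power in the prefactor through the base expansion.
The coefficient of v^3 in the expansion is 2/3, so h′′′(0) = 3! * (2/3) = 4.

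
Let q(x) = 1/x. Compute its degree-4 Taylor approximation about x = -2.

q(-2) = -1/2
q′(-2) = -1/4
q′′(-2) = -1/4
q′′′(-2) = -3/8
q^(4)(-2) = -3/4
Then c_k = q^(k)(-2)/k! gives each Taylor coefficient.

-(x + 2)^4/32 - (x + 2)^3/16 - (x + 2)^2/8 - (x + 2)/4 - 1/2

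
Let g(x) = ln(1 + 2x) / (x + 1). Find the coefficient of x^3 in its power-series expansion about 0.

20/3

Multiply the numerator's expansion by the denominator's geometric series.
g(0) = 0
g′(0) = 2
g′′(0) = -8
g′′′(0) = 40
Dividing each by k! gives the coefficients c_0, ..., c_3.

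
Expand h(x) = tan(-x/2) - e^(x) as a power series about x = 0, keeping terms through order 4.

Add the two expansions coefficient-wise.
h(0) = -1
h′(0) = -3/2
h′′(0) = -1
h′′′(0) = -5/4
h^(4)(0) = -1
Then c_k = h^(k)(0)/k! gives each Taylor coefficient.

-x^4/24 - 5*x^3/24 - x^2/2 - 3*x/2 - 1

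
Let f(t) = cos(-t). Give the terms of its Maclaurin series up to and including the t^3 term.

1 - t^2/2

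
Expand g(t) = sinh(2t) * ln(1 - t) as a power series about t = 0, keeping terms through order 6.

-10*t^6/9 - 7*t^5/6 - 2*t^4 - t^3 - 2*t^2

Multiply the two series term by term and collect like powers.
g(0) = 0
g′(0) = 0
g′′(0) = -4
g′′′(0) = -6
g^(4)(0) = -48
g^(5)(0) = -140
g^(6)(0) = -800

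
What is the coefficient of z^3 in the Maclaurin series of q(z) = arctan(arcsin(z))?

-1/6

Let u equal the inner series; expand the outer function in u and truncate.
q(0) = 0
q′(0) = 1
q′′(0) = 0
q′′′(0) = -1
So c_3 = q′′′(0)/3! = -1/6.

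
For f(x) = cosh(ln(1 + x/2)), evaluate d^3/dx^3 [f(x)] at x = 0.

Plug the Maclaurin series of the inner function into that of the outer and collect terms.
The coefficient of x^3 in the expansion is -1/16, so f′′′(0) = 3! * (-1/16) = -3/8.

-3/8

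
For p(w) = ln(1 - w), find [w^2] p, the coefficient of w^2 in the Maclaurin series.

c_2 = p′′(0)/2! = -1/2.

-1/2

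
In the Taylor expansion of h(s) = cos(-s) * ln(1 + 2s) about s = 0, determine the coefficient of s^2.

Expand each factor separately, then convolve coefficients.

-2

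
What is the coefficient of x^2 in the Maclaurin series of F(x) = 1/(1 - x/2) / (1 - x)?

7/4

Expand each factor separately, then convolve coefficients.
F(0) = 1
F′(0) = 3/2
F′′(0) = 7/2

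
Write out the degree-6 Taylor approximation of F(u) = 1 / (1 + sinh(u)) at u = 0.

Expand as Σ (-1)^k u^k with u equal to the inner function's series.
F(0) = 1
F′(0) = -1
F′′(0) = 2
F′′′(0) = -7
F^(4)(0) = 32
F^(5)(0) = -181
F^(6)(0) = 1232
Dividing each by k! gives the coefficients c_0, ..., c_6.

77*u^6/45 - 181*u^5/120 + 4*u^4/3 - 7*u^3/6 + u^2 - u + 1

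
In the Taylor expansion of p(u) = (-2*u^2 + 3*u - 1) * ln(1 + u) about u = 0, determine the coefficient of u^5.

Shift and add copies of the series according to the polynomial's terms.

-97/60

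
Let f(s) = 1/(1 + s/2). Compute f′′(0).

1/2

From the series, [s^2] f = 1/4; multiply by 2! = 2 to get 1/2.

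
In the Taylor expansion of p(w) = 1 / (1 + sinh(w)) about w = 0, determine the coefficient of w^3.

Use the geometric series for the reciprocal, then substitute.
p(0) = 1
p′(0) = -1
p′′(0) = 2
p′′′(0) = -7
So c_3 = p′′′(0)/3! = -7/6.

-7/6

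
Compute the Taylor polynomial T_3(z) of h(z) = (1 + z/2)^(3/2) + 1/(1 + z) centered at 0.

Combine the two series term by term.
h(0) = 2
h′(0) = -1/4
h′′(0) = 35/16
h′′′(0) = -387/64

-129*z^3/128 + 35*z^2/32 - z/4 + 2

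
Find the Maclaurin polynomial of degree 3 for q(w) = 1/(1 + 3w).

-27*w^3 + 9*w^2 - 3*w + 1

q(0) = 1
q′(0) = -3
q′′(0) = 18
q′′′(0) = -162
Dividing each by k! gives the coefficients c_0, ..., c_3.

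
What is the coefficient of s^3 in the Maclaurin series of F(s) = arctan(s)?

F(0) = 0
F′(0) = 1
F′′(0) = 0
F′′′(0) = -2
So c_3 = F′′′(0)/3! = -1/3.

-1/3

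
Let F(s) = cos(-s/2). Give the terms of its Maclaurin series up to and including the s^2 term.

1 - s^2/8

[s^0] = 1;  [s^1] = 0;  [s^2] = -1/8.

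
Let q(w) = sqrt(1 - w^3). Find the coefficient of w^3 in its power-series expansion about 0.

-1/2

q(0) = 1
q′(0) = 0
q′′(0) = 0
q′′′(0) = -3
Dividing each by k! gives the coefficients c_0, ..., c_3.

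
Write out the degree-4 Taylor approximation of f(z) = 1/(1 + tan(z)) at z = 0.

Compose series: expand the inner function first, then feed it into the outer expansion.
[z^0] = 1;  [z^1] = -1;  [z^2] = 1;  [z^3] = -4/3;  [z^4] = 5/3.

5*z^4/3 - 4*z^3/3 + z^2 - z + 1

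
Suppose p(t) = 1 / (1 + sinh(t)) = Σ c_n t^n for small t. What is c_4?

Use the geometric series for the reciprocal, then substitute.
[t^0] = 1;  [t^1] = -1;  [t^2] = 1;  [t^3] = -7/6;  [t^4] = 4/3.

4/3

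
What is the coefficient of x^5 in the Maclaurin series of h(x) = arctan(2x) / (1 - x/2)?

Take the Cauchy product of the two expansions.
[x^0] = 0;  [x^1] = 2;  [x^2] = 1;  [x^3] = -13/6;  [x^4] = -13/12;  [x^5] = 703/120.

703/120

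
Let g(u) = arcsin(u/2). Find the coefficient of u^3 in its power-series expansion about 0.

g(0) = 0
g′(0) = 1/2
g′′(0) = 0
g′′′(0) = 1/8

1/48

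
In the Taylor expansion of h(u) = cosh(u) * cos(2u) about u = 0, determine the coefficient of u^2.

Take the Cauchy product of the two expansions.
[u^0] = 1;  [u^1] = 0;  [u^2] = -3/2.
So c_2 = h′′(0)/2! = -3/2.

-3/2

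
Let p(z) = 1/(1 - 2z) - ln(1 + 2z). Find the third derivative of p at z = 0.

Add the two expansions coefficient-wise.
The coefficient of z^3 in the expansion is 16/3, so p′′′(0) = 3! * (16/3) = 32.

32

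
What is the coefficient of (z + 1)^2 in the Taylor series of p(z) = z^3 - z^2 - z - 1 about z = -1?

-4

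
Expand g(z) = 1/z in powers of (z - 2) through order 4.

(z - 2)^4/32 - (z - 2)^3/16 + (z - 2)^2/8 - (z - 2)/4 + 1/2

[(z - 2)^0] = 1/2;  [(z - 2)^1] = -1/4;  [(z - 2)^2] = 1/8;  [(z - 2)^3] = -1/16;  [(z - 2)^4] = 1/32.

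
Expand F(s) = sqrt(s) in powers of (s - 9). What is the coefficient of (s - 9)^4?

-5/279936

F(9) = 3
F′(9) = 1/6
F′′(9) = -1/108
F′′′(9) = 1/648
F^(4)(9) = -5/11664
So c_4 = F^(4)(9)/4! = -5/279936.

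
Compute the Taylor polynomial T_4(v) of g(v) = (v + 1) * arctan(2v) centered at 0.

-8*v^4/3 - 8*v^3/3 + 2*v^2 + 2*v

Shift and add copies of the series according to the polynomial's terms.
[v^0] = 0;  [v^1] = 2;  [v^2] = 2;  [v^3] = -8/3;  [v^4] = -8/3.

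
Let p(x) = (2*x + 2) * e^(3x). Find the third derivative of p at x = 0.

108

Shift and add copies of the series according to the polynomial's terms.
The coefficient of x^3 in the expansion is 18, so p′′′(0) = 3! * (18) = 108.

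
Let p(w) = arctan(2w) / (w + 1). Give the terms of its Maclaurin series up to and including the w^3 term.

Expand 1/(denominator) as a geometric series and multiply by the numerator's series.
[w^0] = 0;  [w^1] = 2;  [w^2] = -2;  [w^3] = -2/3.

-2*w^3/3 - 2*w^2 + 2*w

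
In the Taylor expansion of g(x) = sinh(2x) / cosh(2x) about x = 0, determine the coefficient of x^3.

Write the quotient as an unknown series and match coefficients against numerator = denominator · series.
g(0) = 0
g′(0) = 2
g′′(0) = 0
g′′′(0) = -16

-8/3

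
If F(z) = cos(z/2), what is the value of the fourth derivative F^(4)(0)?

Apply the Taylor formula c_k = f^(k)(a)/k!.
From the series, [z^4] F = 1/384; multiply by 4! = 24 to get 1/16.

1/16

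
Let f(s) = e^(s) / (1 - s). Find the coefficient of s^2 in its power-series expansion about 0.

5/2

Multiply the numerator's expansion by the denominator's geometric series.
f(0) = 1
f′(0) = 2
f′′(0) = 5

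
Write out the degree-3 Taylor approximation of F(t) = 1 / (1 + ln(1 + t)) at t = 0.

Use the geometric series for the reciprocal, then substitute.
F(0) = 1
F′(0) = -1
F′′(0) = 3
F′′′(0) = -14
Then c_k = F^(k)(0)/k! gives each Taylor coefficient.

-7*t^3/3 + 3*t^2/2 - t + 1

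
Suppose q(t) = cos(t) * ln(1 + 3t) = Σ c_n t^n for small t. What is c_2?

-9/2

Write out both Maclaurin series and multiply, keeping only the needed powers.
q(0) = 0
q′(0) = 3
q′′(0) = -9
Dividing each by k! gives the coefficients c_0, ..., c_2.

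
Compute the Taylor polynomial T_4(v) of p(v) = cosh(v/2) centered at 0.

v^4/384 + v^2/8 + 1

p(0) = 1
p′(0) = 0
p′′(0) = 1/4
p′′′(0) = 0
p^(4)(0) = 1/16
Then c_k = p^(k)(0)/k! gives each Taylor coefficient.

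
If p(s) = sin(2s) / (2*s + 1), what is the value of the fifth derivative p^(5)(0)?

Multiply the numerator's expansion by the denominator's geometric series.
From the series, [s^5] p = 404/15; multiply by 5! = 120 to get 3232.

3232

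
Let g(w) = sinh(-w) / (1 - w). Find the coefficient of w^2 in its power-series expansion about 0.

-1

Multiply the two series term by term and collect like powers.
[w^0] = 0;  [w^1] = -1;  [w^2] = -1.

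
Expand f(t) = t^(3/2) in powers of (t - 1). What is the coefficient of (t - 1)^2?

3/8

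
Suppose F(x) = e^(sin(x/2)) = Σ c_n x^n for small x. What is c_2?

1/8

Let u equal the inner series; expand the outer function in u and truncate.
F(0) = 1
F′(0) = 1/2
F′′(0) = 1/4
Then c_k = F^(k)(0)/k! gives each Taylor coefficient.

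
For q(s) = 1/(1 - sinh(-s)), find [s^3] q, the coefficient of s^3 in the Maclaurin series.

Substitute the inner expansion into the outer series and collect powers.
q(0) = 1
q′(0) = -1
q′′(0) = 2
q′′′(0) = -7

-7/6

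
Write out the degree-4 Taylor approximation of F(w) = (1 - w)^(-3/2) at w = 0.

Compute the successive derivatives at the expansion point and divide by k!.
F(0) = 1
F′(0) = 3/2
F′′(0) = 15/4
F′′′(0) = 105/8
F^(4)(0) = 945/16

315*w^4/128 + 35*w^3/16 + 15*w^2/8 + 3*w/2 + 1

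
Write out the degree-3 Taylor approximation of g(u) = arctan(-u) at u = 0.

u^3/3 - u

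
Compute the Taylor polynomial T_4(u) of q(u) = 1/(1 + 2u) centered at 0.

16*u^4 - 8*u^3 + 4*u^2 - 2*u + 1

q(0) = 1
q′(0) = -2
q′′(0) = 8
q′′′(0) = -48
q^(4)(0) = 384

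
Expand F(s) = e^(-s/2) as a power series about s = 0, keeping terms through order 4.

s^4/384 - s^3/48 + s^2/8 - s/2 + 1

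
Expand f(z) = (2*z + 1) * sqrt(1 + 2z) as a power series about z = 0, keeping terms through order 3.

-z^3/2 + 3*z^2/2 + 3*z + 1

Distribute the polynomial across the series and collect like powers.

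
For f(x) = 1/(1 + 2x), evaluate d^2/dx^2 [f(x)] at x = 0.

The coefficient of x^2 in the expansion is 4, so f′′(0) = 2! * (4) = 8.

8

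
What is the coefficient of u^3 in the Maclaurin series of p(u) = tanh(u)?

p(0) = 0
p′(0) = 1
p′′(0) = 0
p′′′(0) = -2

-1/3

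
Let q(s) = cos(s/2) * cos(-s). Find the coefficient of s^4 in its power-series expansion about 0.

Write out both Maclaurin series and multiply, keeping only the needed powers.
[s^0] = 1;  [s^1] = 0;  [s^2] = -5/8;  [s^3] = 0;  [s^4] = 41/384.

41/384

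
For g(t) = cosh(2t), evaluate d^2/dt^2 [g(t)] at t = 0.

From the series, [t^2] g = 2; multiply by 2! = 2 to get 4.

4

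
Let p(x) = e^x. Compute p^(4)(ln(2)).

From the series, [(x - ln(2))^4] p = 1/12; multiply by 4! = 24 to get 2.

2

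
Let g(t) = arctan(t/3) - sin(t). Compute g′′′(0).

Add the two expansions coefficient-wise.
The coefficient of t^3 in the expansion is 25/162, so g′′′(0) = 3! * (25/162) = 25/27.

25/27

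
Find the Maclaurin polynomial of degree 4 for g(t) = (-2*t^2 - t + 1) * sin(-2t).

-4*t^4/3 + 16*t^3/3 + 2*t^2 - 2*t

Shift and add copies of the series according to the polynomial's terms.
g(0) = 0
g′(0) = -2
g′′(0) = 4
g′′′(0) = 32
g^(4)(0) = -32
The Taylor polynomial is Σ g^(k)(0)/k! · t^k.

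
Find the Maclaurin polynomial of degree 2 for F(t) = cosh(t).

Differentiate repeatedly and evaluate at the center.
[t^0] = 1;  [t^1] = 0;  [t^2] = 1/2.

t^2/2 + 1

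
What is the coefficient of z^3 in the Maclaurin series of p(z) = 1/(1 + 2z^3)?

p(0) = 1
p′(0) = 0
p′′(0) = 0
p′′′(0) = -12
Then c_k = p^(k)(0)/k! gives each Taylor coefficient.

-2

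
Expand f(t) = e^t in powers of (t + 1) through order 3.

(t + 1)^3*e^(-1)/6 + (t + 1)^2*e^(-1)/2 + (t + 1)*e^(-1) + e^(-1)

Use the known series and substitute for the argument.
f(-1) = e^(-1)
f′(-1) = e^(-1)
f′′(-1) = e^(-1)
f′′′(-1) = e^(-1)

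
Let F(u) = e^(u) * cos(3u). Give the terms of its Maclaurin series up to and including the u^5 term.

Multiply the two series term by term and collect like powers.
F(0) = 1
F′(0) = 1
F′′(0) = -8
F′′′(0) = -26
F^(4)(0) = 28
F^(5)(0) = 316
The Taylor polynomial is Σ F^(k)(0)/k! · u^k.

79*u^5/30 + 7*u^4/6 - 13*u^3/3 - 4*u^2 + u + 1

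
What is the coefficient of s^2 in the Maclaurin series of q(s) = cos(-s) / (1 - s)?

Expand 1/(denominator) as a geometric series and multiply by the numerator's series.
q(0) = 1
q′(0) = 1
q′′(0) = 1
So c_2 = q′′(0)/2! = 1/2.

1/2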